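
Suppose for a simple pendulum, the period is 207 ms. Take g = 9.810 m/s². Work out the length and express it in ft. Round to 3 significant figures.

Rearranging T = 2π√(L/g) for L: L = g·(T/2π)².
T = 207 ms = 0.2070 s; g = 9.810 m/s².
L = 0.01065 m
0.01065 m × (1 ft / 0.3048 m) = 0.03493 ft

0.0349 ft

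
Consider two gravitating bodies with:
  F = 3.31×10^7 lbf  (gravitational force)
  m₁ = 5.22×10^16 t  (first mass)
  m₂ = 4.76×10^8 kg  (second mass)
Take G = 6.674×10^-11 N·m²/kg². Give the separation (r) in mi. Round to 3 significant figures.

Rearranging: r = √(G·m₁m₂/F).
F = 3.31×10^7 lbf = 1.472×10^8 N; m₁ = 5.22×10^16 t = 5.220×10^19 kg; m₂ = 4.76×10^8 kg; G = 6.674×10^-11 N·m²/kg².
r = 1.061×10^5 m
1.061×10^5 m × (1 mi / 1609 m) = 65.94 mi

65.9 mi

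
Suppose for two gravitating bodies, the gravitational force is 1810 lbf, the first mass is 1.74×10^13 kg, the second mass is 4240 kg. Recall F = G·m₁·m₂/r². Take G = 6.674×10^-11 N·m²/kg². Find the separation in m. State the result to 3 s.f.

24.7 m

Rearranging F = G·m₁·m₂/r² for r: r = √(G·m₁m₂/F).
F = 1810 lbf = 8051 N; m₁ = 1.74×10^13 kg; m₂ = 4240 kg; G = 6.674×10^-11 N·m²/kg².
r = 24.73 m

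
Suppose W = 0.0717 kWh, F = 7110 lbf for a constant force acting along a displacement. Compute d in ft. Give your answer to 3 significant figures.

Solving W = F·d for d: d = W/F.
W = 0.0717 kWh = 2.581×10^5 J; F = 7110 lbf = 31627 N.
d = 8.161 m
8.161 m × (1 ft / 0.3048 m) = 26.78 ft

26.8 ft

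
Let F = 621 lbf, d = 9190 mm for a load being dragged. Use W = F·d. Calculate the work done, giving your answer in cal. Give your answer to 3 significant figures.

6070 cal

W is given directly by: W = F·d.
F = 621 lbf = 2762 N; d = 9190 mm = 9.190 m.
W = 25386 J
25386 J × (1 cal / 4.184 J) = 6067 cal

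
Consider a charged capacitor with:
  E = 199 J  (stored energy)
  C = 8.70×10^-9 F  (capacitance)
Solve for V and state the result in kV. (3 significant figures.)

214 kV

Rearranging: V = √(2E/C).
E = 199 J; C = 8.70×10^-9 F.
V = 2.139×10^5 V
2.139×10^5 V × (1 kV / 1000 V) = 213.9 kV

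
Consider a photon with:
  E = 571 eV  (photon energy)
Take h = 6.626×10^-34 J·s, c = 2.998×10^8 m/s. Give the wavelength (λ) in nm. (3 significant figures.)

2.17 nm

Rearranging: λ = hc/E.
E = 571 eV = 9.148×10^-17 J; h = 6.626×10^-34 J·s; c = 2.998×10^8 m/s.
λ = 2.171×10^-9 m
2.171×10^-9 m × (1 nm / 1.000×10^-9 m) = 2.171 nm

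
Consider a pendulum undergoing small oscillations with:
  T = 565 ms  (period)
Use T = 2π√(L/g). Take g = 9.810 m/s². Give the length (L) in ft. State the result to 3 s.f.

0.260 ft

Rearranging: L = g·(T/2π)².
T = 565 ms = 0.5650 s; g = 9.810 m/s².
L = 0.07932 m
0.07932 m × (1 ft / 0.3048 m) = 0.2603 ft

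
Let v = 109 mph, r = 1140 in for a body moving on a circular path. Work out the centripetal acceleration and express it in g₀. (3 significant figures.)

8.36 g₀

Directly: a = v²/r.
v = 109 mph = 48.73 m/s; r = 1140 in = 28.96 m.
a = 82.00 m/s²
82.00 m/s² × (1 g₀ / 9.807 m/s²) = 8.362 g₀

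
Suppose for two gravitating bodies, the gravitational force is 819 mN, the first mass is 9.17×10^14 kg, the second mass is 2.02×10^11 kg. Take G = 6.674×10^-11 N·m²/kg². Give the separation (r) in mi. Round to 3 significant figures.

From Newton's law of gravitation: r = √(G·m₁m₂/F).
F = 819 mN = 0.8190 N; m₁ = 9.17×10^14 kg; m₂ = 2.02×10^11 kg; G = 6.674×10^-11 N·m²/kg².
r = 1.229×10^8 m
1.229×10^8 m × (1 mi / 1609 m) = 76342 mi

76300 mi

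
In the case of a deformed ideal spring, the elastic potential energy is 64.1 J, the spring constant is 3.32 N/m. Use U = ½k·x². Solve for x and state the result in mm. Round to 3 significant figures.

Solving U = ½k·x² for x: x = √(2U/k).
U = 64.1 J; k = 3.32 N/m.
x = 6.214 m
6.214 m × (1 mm / 0.001000 m) = 6214 mm

6210 mm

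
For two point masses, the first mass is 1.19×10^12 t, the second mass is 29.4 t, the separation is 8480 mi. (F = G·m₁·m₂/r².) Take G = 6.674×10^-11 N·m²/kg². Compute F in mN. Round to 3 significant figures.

From Newton's law of gravitation: F = Gm₁m₂/r².
m₁ = 1.19×10^12 t = 1.190×10^15 kg; m₂ = 29.4 t = 29400 kg; r = 8480 mi = 1.365×10^7 m; G = 6.674×10^-11 N·m²/kg².
F = 1.254×10^-5 N
1.254×10^-5 N × (1 mN / 0.001000 N) = 0.01254 mN

0.0125 mN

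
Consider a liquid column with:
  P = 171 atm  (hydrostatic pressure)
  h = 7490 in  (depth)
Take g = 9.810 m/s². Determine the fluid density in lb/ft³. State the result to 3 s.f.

580 lb/ft³

Solving P = ρ·g·h for ρ: ρ = P/(g·h).
P = 171 atm = 1.733×10^7 Pa; h = 7490 in = 190.2 m; g = 9.810 m/s².
ρ = 9284 kg/m³
9284 kg/m³ × (1 lb/ft³ / 16.02 kg/m³) = 579.6 lb/ft³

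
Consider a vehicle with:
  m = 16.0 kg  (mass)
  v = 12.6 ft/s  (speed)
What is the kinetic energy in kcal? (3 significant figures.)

0.0282 kcal

Directly: KE = ½mv².
m = 16.0 kg; v = 12.6 ft/s = 3.840 m/s.
KE = 118.0 J
118.0 J × (1 kcal / 4184 J) = 0.02820 kcal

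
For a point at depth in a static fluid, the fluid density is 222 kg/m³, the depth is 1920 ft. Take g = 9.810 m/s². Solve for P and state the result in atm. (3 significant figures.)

Directly: P = ρgh.
ρ = 222 kg/m³; h = 1920 ft = 585.2 m; g = 9.810 m/s².
P = 1.274×10^6 Pa  (the unit combination reduces to kg/(m·s²) = Pa)
1.274×10^6 Pa × (1 atm / 1.013×10^5 Pa) = 12.58 atm

12.6 atm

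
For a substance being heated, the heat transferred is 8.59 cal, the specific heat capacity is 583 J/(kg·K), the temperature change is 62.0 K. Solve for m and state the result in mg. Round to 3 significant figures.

Rearranging Q = m·c·ΔT for m: m = Q/(c·ΔT).
Q = 8.59 cal = 35.94 J; c = 583 J/(kg·K); ΔT = 62.0 K.
m = 9.943×10^-4 kg
9.943×10^-4 kg × (1 mg / 1.000×10^-6 kg) = 994.3 mg

994 mg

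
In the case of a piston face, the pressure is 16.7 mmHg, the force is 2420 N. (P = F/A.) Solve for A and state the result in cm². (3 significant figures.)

Rearranging: A = F/P.
P = 16.7 mmHg = 2226 Pa; F = 2420 N.
A = 1.087 m²
1.087 m² × (1 cm² / 1.000×10^-4 m²) = 10869 cm²

10900 cm²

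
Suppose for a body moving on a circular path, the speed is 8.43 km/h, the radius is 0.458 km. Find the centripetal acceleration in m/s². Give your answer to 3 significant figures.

Directly: a = v²/r.
v = 8.43 km/h = 2.342 m/s; r = 0.458 km = 458.0 m.
a = 0.01197 m/s²

0.0120 m/s²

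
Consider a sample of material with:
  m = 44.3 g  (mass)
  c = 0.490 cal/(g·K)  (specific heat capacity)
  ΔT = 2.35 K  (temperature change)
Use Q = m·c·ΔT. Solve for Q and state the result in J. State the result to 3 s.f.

213 J

Directly: Q = mcΔT.
m = 44.3 g = 0.04430 kg; c = 0.490 cal/(g·K) = 2050 J/(kg·K); ΔT = 2.35 K.
Q = 213.4 J  (the unit combination reduces to kg·m²/s² = J)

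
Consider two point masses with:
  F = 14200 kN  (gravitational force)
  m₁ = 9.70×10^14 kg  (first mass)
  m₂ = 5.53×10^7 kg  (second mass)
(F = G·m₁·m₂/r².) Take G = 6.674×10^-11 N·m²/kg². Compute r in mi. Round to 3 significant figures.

From Newton's law of gravitation: r = √(G·m₁m₂/F).
F = 14200 kN = 1.420×10^7 N; m₁ = 9.70×10^14 kg; m₂ = 5.53×10^7 kg; G = 6.674×10^-11 N·m²/kg².
r = 502.1 m
502.1 m × (1 mi / 1609 m) = 0.3120 mi

0.312 mi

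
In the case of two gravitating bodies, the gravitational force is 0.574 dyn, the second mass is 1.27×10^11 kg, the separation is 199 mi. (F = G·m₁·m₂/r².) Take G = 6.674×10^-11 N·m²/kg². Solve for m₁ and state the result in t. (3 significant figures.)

From Newton's law of gravitation: m₁ = F·r²/(G·m₂).
F = 0.574 dyn = 5.740×10^-6 N; m₂ = 1.27×10^11 kg; r = 199 mi = 3.203×10^5 m; G = 6.674×10^-11 N·m²/kg².
m₁ = 69459 kg
69459 kg × (1 t / 1000 kg) = 69.46 t

69.5 t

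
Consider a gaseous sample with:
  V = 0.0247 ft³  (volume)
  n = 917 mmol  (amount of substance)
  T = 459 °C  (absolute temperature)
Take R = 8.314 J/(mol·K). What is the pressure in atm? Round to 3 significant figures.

P is given directly by: P = nRT/V.
V = 0.0247 ft³ = 6.994×10^-4 m³; n = 917 mmol = 0.9170 mol; T = 459 °C = 732.1 K; R = 8.314 J/(mol·K).
P = 7.981×10^6 Pa
7.981×10^6 Pa × (1 atm / 1.013×10^5 Pa) = 78.76 atm

78.8 atm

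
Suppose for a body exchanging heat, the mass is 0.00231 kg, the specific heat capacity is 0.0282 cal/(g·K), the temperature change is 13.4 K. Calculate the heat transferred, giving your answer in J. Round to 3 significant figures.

Q is given directly by: Q = mcΔT.
m = 0.00231 kg; c = 0.0282 cal/(g·K) = 118.0 J/(kg·K); ΔT = 13.4 K.
Q = 3.652 J

3.65 J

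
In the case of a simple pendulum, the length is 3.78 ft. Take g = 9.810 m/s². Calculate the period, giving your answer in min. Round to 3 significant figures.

0.0359 min

T is given directly by: T = 2π√(L/g).
L = 3.78 ft = 1.152 m; g = 9.810 m/s².
T = 2.153 s
2.153 s × (1 min / 60.00 s) = 0.03589 min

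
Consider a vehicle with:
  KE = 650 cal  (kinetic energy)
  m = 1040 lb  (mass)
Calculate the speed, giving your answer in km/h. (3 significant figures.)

Rearranging: v = √(2·KE/m).
KE = 650 cal = 2720 J; m = 1040 lb = 471.7 kg.
v = 3.396 m/s
3.396 m/s × (1 km/h / 0.2778 m/s) = 12.22 km/h

12.2 km/h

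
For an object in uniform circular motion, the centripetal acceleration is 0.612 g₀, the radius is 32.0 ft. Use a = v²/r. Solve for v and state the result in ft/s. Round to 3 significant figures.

25.1 ft/s

Solving a = v²/r for v: v = √(a·r).
a = 0.612 g₀ = 6.002 m/s²; r = 32.0 ft = 9.754 m.
v = 7.651 m/s
7.651 m/s × (1 ft/s / 0.3048 m/s) = 25.10 ft/s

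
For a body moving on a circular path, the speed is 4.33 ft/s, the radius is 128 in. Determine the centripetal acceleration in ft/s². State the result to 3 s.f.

a is given directly by: a = v²/r.
v = 4.33 ft/s = 1.320 m/s; r = 128 in = 3.251 m.
a = 0.5357 m/s²
0.5357 m/s² × (1 ft/s² / 0.3048 m/s²) = 1.758 ft/s²

1.76 ft/s²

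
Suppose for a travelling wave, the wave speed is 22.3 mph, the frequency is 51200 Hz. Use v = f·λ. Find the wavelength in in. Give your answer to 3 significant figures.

0.00767 in

Rearranging v = f·λ for λ: λ = v/f.
v = 22.3 mph = 9.969 m/s; f = 51200 Hz.
λ = 1.947×10^-4 m
1.947×10^-4 m × (1 in / 0.02540 m) = 0.007666 in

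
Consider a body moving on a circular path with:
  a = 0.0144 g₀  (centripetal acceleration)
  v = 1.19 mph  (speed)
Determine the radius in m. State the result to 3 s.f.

2.00 m

Rearranging a = v²/r for r: r = v²/a.
a = 0.0144 g₀ = 0.1412 m/s²; v = 1.19 mph = 0.5320 m/s.
r = 2.004 m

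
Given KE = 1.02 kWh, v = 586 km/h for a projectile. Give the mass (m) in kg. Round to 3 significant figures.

277 kg

Rearranging KE = ½mv² for m: m = 2·KE/v².
KE = 1.02 kWh = 3.672×10^6 J; v = 586 km/h = 162.8 m/s.
m = 277.2 kg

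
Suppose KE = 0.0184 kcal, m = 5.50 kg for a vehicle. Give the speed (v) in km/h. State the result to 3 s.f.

19.0 km/h

Solving KE = ½mv² for v: v = √(2·KE/m).
KE = 0.0184 kcal = 76.99 J; m = 5.50 kg.
v = 5.291 m/s
5.291 m/s × (1 km/h / 0.2778 m/s) = 19.05 km/h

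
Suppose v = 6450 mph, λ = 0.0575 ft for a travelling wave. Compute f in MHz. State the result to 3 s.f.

0.165 MHz

Rearranging: f = v/λ.
v = 6450 mph = 2883 m/s; λ = 0.0575 ft = 0.01753 m.
f = 1.645×10^5 Hz
1.645×10^5 Hz × (1 MHz / 1.000×10^6 Hz) = 0.1645 MHz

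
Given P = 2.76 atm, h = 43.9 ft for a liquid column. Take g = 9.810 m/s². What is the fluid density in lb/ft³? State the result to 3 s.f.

Rearranging P = ρ·g·h for ρ: ρ = P/(g·h).
P = 2.76 atm = 2.797×10^5 Pa; h = 43.9 ft = 13.38 m; g = 9.810 m/s².
ρ = 2130 kg/m³
2130 kg/m³ × (1 lb/ft³ / 16.02 kg/m³) = 133.0 lb/ft³

133 lb/ft³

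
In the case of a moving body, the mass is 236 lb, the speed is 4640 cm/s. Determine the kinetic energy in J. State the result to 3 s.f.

Directly: KE = ½mv².
m = 236 lb = 107.0 kg; v = 4640 cm/s = 46.40 m/s.
KE = 1.152×10^5 J

1.15×10^5 J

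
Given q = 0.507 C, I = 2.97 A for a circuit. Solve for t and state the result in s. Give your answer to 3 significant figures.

Rearranging q = I·t for t: t = q/I.
q = 0.507 C; I = 2.97 A.
t = 0.1707 s

0.171 s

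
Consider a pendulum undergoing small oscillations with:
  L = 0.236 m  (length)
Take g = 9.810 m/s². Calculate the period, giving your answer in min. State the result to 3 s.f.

0.0162 min

Directly: T = 2π√(L/g).
L = 0.236 m; g = 9.810 m/s².
T = 0.9745 s
0.9745 s × (1 min / 60.00 s) = 0.01624 min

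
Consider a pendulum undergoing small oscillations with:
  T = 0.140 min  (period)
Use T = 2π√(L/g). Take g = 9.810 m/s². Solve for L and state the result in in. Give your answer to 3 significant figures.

690 in

Rearranging T = 2π√(L/g) for L: L = g·(T/2π)².
T = 0.140 min = 8.400 s; g = 9.810 m/s².
L = 17.53 m
17.53 m × (1 in / 0.02540 m) = 690.3 in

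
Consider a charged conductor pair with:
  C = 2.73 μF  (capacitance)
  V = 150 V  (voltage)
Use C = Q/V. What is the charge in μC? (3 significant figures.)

Rearranging C = Q/V for Q: Q = CV.
C = 2.73 μF = 2.730×10^-6 F; V = 150 V.
Q = 4.095×10^-4 C
4.095×10^-4 C × (1 μC / 1.000×10^-6 C) = 409.5 μC

410 μC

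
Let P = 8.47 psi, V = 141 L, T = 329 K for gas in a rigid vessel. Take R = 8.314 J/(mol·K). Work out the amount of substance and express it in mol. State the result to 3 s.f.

3.01 mol

Solving PV = nRT for n: n = PV/(RT).
P = 8.47 psi = 58399 Pa; V = 141 L = 0.1410 m³; T = 329 K; R = 8.314 J/(mol·K).
n = 3.010 mol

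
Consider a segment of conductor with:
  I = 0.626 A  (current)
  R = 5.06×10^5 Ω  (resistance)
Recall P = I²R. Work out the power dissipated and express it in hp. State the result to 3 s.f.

266 hp

P is given directly by: P = I²R.
I = 0.626 A; R = 5.06×10^5 Ω.
P = 1.983×10^5 W  (the unit combination reduces to kg·m²/s³ = W)
1.983×10^5 W × (1 hp / 745.7 W) = 265.9 hp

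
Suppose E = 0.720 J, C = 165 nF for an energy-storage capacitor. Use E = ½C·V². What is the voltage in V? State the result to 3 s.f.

2950 V

Solving E = ½C·V² for V: V = √(2E/C).
E = 0.720 J; C = 165 nF = 1.650×10^-7 F.
V = 2954 V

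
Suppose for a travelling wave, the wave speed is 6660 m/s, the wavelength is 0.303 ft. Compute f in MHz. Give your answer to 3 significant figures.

0.0721 MHz

Rearranging: f = v/λ.
v = 6660 m/s; λ = 0.303 ft = 0.09235 m.
f = 72114 Hz
72114 Hz × (1 MHz / 1.000×10^6 Hz) = 0.07211 MHz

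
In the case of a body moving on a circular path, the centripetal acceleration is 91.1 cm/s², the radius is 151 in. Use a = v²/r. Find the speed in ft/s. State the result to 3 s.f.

6.13 ft/s

Rearranging: v = √(a·r).
a = 91.1 cm/s² = 0.9110 m/s²; r = 151 in = 3.835 m.
v = 1.869 m/s
1.869 m/s × (1 ft/s / 0.3048 m/s) = 6.133 ft/s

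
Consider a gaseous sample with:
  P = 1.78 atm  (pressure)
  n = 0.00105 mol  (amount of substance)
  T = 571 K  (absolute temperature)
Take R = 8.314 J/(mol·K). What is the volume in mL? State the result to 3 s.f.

27.6 mL

From the ideal-gas law: V = nRT/P.
P = 1.78 atm = 1.804×10^5 Pa; n = 0.00105 mol; T = 571 K; R = 8.314 J/(mol·K).
V = 2.764×10^-5 m³
2.764×10^-5 m³ × (1 mL / 1.000×10^-6 m³) = 27.64 mL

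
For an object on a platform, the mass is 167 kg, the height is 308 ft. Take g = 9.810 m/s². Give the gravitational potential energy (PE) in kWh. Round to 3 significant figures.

0.0427 kWh

Directly: PE = mgh.
m = 167 kg; h = 308 ft = 93.88 m; g = 9.810 m/s².
PE = 1.538×10^5 J
1.538×10^5 J × (1 kWh / 3.600×10^6 J) = 0.04272 kWh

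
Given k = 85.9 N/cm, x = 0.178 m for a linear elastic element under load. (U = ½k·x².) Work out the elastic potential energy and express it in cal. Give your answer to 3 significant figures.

U is given directly by: U = ½kx².
k = 85.9 N/cm = 8590 N/m; x = 0.178 m.
U = 136.1 J
136.1 J × (1 cal / 4.184 J) = 32.52 cal

32.5 cal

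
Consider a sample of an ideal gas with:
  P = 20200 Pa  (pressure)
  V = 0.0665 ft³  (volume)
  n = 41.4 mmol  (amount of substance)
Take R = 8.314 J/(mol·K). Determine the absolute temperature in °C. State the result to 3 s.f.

-163 °C

Rearranging PV = nRT for T: T = PV/(nR).
P = 20200 Pa; V = 0.0665 ft³ = 0.001883 m³; n = 41.4 mmol = 0.04140 mol; R = 8.314 J/(mol·K).
T = 110.5 K
110.5 K − 273.15 = -162.6 °C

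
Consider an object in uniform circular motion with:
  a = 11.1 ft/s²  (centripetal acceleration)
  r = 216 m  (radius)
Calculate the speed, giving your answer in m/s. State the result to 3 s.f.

27.0 m/s

Rearranging: v = √(a·r).
a = 11.1 ft/s² = 3.383 m/s²; r = 216 m.
v = 27.03 m/s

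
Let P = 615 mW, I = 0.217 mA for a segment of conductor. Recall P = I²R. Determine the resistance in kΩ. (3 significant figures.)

Rearranging P = I²R for R: R = P/I².
P = 615 mW = 0.6150 W; I = 0.217 mA = 2.170×10^-4 A.
R = 1.306×10^7 Ω
1.306×10^7 Ω × (1 kΩ / 1000 Ω) = 13060 kΩ

13100 kΩ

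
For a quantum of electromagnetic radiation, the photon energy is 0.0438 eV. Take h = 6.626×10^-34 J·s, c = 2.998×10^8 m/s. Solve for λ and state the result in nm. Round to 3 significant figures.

Rearranging: λ = hc/E.
E = 0.0438 eV = 7.018×10^-21 J; h = 6.626×10^-34 J·s; c = 2.998×10^8 m/s.
λ = 2.831×10^-5 m
2.831×10^-5 m × (1 nm / 1.000×10^-9 m) = 28307 nm

28300 nm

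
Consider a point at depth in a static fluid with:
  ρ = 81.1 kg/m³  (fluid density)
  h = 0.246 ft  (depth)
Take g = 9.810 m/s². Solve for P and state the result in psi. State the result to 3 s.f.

0.00865 psi

P is given directly by: P = ρgh.
ρ = 81.1 kg/m³; h = 0.246 ft = 0.07498 m; g = 9.810 m/s².
P = 59.65 Pa
59.65 Pa × (1 psi / 6895 Pa) = 0.008652 psi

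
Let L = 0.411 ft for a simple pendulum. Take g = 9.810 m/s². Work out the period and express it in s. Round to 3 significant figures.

0.710 s

Directly: T = 2π√(L/g).
L = 0.411 ft = 0.1253 m; g = 9.810 m/s².
T = 0.7100 s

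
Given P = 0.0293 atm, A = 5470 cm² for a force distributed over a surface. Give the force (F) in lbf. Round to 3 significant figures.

365 lbf

Rearranging P = F/A for F: F = P·A.
P = 0.0293 atm = 2969 Pa; A = 5470 cm² = 0.5470 m².
F = 1624 N  (the unit combination reduces to kg·m/s² = N)
1624 N × (1 lbf / 4.448 N) = 365.1 lbf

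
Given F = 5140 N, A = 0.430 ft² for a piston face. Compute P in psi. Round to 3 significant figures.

P is given directly by: P = F/A.
F = 5140 N; A = 0.430 ft² = 0.03995 m².
P = 1.287×10^5 Pa
1.287×10^5 Pa × (1 psi / 6895 Pa) = 18.66 psi

18.7 psi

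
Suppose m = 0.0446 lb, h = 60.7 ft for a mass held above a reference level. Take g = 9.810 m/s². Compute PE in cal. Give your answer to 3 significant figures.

0.878 cal

Directly: PE = mgh.
m = 0.0446 lb = 0.02023 kg; h = 60.7 ft = 18.50 m; g = 9.810 m/s².
PE = 3.672 J  (the unit combination reduces to kg·m²/s² = J)
3.672 J × (1 cal / 4.184 J) = 0.8776 cal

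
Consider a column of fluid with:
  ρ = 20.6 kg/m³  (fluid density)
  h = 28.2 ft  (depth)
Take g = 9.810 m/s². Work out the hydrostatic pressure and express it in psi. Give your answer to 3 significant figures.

Directly: P = ρgh.
ρ = 20.6 kg/m³; h = 28.2 ft = 8.595 m; g = 9.810 m/s².
P = 1737 Pa
1737 Pa × (1 psi / 6895 Pa) = 0.2519 psi

0.252 psi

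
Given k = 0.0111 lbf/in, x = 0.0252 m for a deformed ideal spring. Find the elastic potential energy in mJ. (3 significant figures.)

0.617 mJ

Directly: U = ½kx².
k = 0.0111 lbf/in = 1.944 N/m; x = 0.0252 m.
U = 6.172×10^-4 J
6.172×10^-4 J × (1 mJ / 0.001000 J) = 0.6172 mJ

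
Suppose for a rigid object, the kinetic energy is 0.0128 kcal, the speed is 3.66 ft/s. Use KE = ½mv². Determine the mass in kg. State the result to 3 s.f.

Rearranging: m = 2·KE/v².
KE = 0.0128 kcal = 53.56 J; v = 3.66 ft/s = 1.116 m/s.
m = 86.07 kg

86.1 kg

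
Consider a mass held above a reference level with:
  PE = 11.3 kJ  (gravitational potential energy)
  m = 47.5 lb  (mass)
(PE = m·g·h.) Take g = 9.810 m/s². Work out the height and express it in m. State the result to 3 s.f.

53.5 m

Solving PE = m·g·h for h: h = PE/(m·g).
PE = 11.3 kJ = 11300 J; m = 47.5 lb = 21.55 kg; g = 9.810 m/s².
h = 53.46 m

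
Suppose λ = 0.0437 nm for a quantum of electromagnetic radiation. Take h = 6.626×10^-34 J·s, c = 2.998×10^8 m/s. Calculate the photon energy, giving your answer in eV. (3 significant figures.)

28400 eV

E is given directly by: E = hc/λ.
λ = 0.0437 nm = 4.370×10^-11 m; h = 6.626×10^-34 J·s; c = 2.998×10^8 m/s.
E = 4.546×10^-15 J
4.546×10^-15 J × (1 eV / 1.602×10^-19 J) = 28372 eV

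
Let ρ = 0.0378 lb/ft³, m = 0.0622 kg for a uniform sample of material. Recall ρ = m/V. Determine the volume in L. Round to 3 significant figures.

Rearranging ρ = m/V for V: V = m/ρ.
ρ = 0.0378 lb/ft³ = 0.6055 kg/m³; m = 0.0622 kg.
V = 0.1027 m³
0.1027 m³ × (1 L / 0.001000 m³) = 102.7 L

103 L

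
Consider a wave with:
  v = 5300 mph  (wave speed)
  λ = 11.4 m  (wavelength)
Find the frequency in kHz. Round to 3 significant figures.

0.208 kHz

Rearranging v = f·λ for f: f = v/λ.
v = 5300 mph = 2369 m/s; λ = 11.4 m.
f = 207.8 Hz
207.8 Hz × (1 kHz / 1000 Hz) = 0.2078 kHz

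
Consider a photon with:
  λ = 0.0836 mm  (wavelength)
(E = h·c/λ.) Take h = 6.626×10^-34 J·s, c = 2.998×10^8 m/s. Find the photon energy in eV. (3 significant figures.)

0.0148 eV

E is given directly by: E = hc/λ.
λ = 0.0836 mm = 8.360×10^-5 m; h = 6.626×10^-34 J·s; c = 2.998×10^8 m/s.
E = 2.376×10^-21 J
2.376×10^-21 J × (1 eV / 1.602×10^-19 J) = 0.01483 eV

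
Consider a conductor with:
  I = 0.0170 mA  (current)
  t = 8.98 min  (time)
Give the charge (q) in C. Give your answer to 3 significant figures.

q is given directly by: q = It.
I = 0.0170 mA = 1.700×10^-5 A; t = 8.98 min = 538.8 s.
q = 0.009160 C  (the unit combination reduces to A·s = C)

0.00916 C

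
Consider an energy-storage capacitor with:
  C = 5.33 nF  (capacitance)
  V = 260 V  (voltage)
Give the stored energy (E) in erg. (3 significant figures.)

1800 erg

E is given directly by: E = ½CV².
C = 5.33 nF = 5.330×10^-9 F; V = 260 V.
E = 1.802×10^-4 J
1.802×10^-4 J × (1 erg / 1.000×10^-7 J) = 1802 erg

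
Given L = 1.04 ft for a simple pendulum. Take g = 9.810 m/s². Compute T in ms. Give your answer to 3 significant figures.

T is given directly by: T = 2π√(L/g).
L = 1.04 ft = 0.3170 m; g = 9.810 m/s².
T = 1.129 s
1.129 s × (1 ms / 0.001000 s) = 1129 ms

1130 ms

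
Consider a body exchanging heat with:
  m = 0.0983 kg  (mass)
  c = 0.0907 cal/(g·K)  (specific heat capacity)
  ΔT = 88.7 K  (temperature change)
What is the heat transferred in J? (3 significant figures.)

3310 J

Q is given directly by: Q = mcΔT.
m = 0.0983 kg; c = 0.0907 cal/(g·K) = 379.5 J/(kg·K); ΔT = 88.7 K.
Q = 3309 J  (the unit combination reduces to kg·m²/s² = J)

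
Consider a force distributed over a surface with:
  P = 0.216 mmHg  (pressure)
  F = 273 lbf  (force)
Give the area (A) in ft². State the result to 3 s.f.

Rearranging: A = F/P.
P = 0.216 mmHg = 28.80 Pa; F = 273 lbf = 1214 N.
A = 42.17 m²
42.17 m² × (1 ft² / 0.09290 m²) = 453.9 ft²

454 ft²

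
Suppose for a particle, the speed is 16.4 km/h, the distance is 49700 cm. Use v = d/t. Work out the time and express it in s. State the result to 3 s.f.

109 s

Solving v = d/t for t: t = d/v.
v = 16.4 km/h = 4.556 m/s; d = 49700 cm = 497.0 m.
t = 109.1 s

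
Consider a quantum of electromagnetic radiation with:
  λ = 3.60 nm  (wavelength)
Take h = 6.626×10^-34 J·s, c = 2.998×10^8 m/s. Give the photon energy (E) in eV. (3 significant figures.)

E is given directly by: E = hc/λ.
λ = 3.60 nm = 3.600×10^-9 m; h = 6.626×10^-34 J·s; c = 2.998×10^8 m/s.
E = 5.518×10^-17 J
5.518×10^-17 J × (1 eV / 1.602×10^-19 J) = 344.4 eV

344 eV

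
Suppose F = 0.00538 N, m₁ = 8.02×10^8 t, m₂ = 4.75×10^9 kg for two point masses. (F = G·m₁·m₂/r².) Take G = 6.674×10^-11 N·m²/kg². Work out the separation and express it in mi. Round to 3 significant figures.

4270 mi

From Newton's law of gravitation: r = √(G·m₁m₂/F).
F = 0.00538 N; m₁ = 8.02×10^8 t = 8.020×10^11 kg; m₂ = 4.75×10^9 kg; G = 6.674×10^-11 N·m²/kg².
r = 6.874×10^6 m
6.874×10^6 m × (1 mi / 1609 m) = 4272 mi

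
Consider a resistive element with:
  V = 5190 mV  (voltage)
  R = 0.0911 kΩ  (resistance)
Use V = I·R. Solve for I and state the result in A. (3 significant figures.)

From Ohm's law: I = V/R.
V = 5190 mV = 5.190 V; R = 0.0911 kΩ = 91.10 Ω.
I = 0.05697 A

0.0570 A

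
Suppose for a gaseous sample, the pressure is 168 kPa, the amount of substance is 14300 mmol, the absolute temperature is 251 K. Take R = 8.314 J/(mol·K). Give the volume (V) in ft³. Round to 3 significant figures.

6.27 ft³

From the ideal-gas law: V = nRT/P.
P = 168 kPa = 1.680×10^5 Pa; n = 14300 mmol = 14.30 mol; T = 251 K; R = 8.314 J/(mol·K).
V = 0.1776 m³
0.1776 m³ × (1 ft³ / 0.02832 m³) = 6.273 ft³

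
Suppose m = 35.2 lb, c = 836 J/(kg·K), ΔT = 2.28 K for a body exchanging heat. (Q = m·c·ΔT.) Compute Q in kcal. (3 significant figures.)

Directly: Q = mcΔT.
m = 35.2 lb = 15.97 kg; c = 836 J/(kg·K); ΔT = 2.28 K.
Q = 30433 J  (the unit combination reduces to kg·m²/s² = J)
30433 J × (1 kcal / 4184 J) = 7.274 kcal

7.27 kcal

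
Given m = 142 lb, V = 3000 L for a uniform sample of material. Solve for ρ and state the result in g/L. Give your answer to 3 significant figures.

Directly: ρ = m/V.
m = 142 lb = 64.41 kg; V = 3000 L = 3.000 m³.
ρ = 21.47 kg/m³
Since 1 g/L = 1 kg/m³, 21.47 g/L.

21.5 g/L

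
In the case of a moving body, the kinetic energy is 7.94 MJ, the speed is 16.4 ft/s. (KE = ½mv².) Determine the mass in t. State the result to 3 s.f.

Solving KE = ½mv² for m: m = 2·KE/v².
KE = 7.94 MJ = 7.940×10^6 J; v = 16.4 ft/s = 4.999 m/s.
m = 6.355×10^5 kg
6.355×10^5 kg × (1 t / 1000 kg) = 635.5 t

636 t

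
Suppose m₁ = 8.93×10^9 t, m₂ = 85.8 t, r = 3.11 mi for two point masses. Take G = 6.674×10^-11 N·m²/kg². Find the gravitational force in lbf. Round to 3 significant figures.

0.459 lbf

From Newton's law of gravitation: F = Gm₁m₂/r².
m₁ = 8.93×10^9 t = 8.930×10^12 kg; m₂ = 85.8 t = 85800 kg; r = 3.11 mi = 5005 m; G = 6.674×10^-11 N·m²/kg².
F = 2.041 N
2.041 N × (1 lbf / 4.448 N) = 0.4589 lbf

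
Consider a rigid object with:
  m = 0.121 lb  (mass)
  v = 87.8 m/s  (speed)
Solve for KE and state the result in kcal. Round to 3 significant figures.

0.0506 kcal

Directly: KE = ½mv².
m = 0.121 lb = 0.05488 kg; v = 87.8 m/s.
KE = 211.5 J  (the unit combination reduces to kg·m²/s² = J)
211.5 J × (1 kcal / 4184 J) = 0.05056 kcal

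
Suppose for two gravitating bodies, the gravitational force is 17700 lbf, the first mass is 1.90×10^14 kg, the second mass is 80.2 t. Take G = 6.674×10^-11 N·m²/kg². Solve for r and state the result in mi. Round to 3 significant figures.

From Newton's law of gravitation: r = √(G·m₁m₂/F).
F = 17700 lbf = 78734 N; m₁ = 1.90×10^14 kg; m₂ = 80.2 t = 80200 kg; G = 6.674×10^-11 N·m²/kg².
r = 113.7 m
113.7 m × (1 mi / 1609 m) = 0.07062 mi

0.0706 mi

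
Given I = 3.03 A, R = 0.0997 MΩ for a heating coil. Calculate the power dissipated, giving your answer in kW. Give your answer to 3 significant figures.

915 kW

Directly: P = I²R.
I = 3.03 A; R = 0.0997 MΩ = 99700 Ω.
P = 9.153×10^5 W
9.153×10^5 W × (1 kW / 1000 W) = 915.3 kW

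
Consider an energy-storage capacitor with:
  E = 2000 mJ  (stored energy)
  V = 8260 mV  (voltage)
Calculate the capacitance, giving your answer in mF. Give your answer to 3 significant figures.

Solving E = ½C·V² for C: C = 2E/V².
E = 2000 mJ = 2.000 J; V = 8260 mV = 8.260 V.
C = 0.05863 F
0.05863 F × (1 mF / 0.001000 F) = 58.63 mF

58.6 mF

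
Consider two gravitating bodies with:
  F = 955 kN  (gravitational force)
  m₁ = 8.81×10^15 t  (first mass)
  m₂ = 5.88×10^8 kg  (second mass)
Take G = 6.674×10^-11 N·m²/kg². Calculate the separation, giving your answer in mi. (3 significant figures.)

374 mi

From Newton's law of gravitation: r = √(G·m₁m₂/F).
F = 955 kN = 9.550×10^5 N; m₁ = 8.81×10^15 t = 8.810×10^18 kg; m₂ = 5.88×10^8 kg; G = 6.674×10^-11 N·m²/kg².
r = 6.017×10^5 m
6.017×10^5 m × (1 mi / 1609 m) = 373.9 mi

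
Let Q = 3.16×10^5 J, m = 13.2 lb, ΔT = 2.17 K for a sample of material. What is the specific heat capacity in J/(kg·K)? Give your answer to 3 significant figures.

Solving Q = m·c·ΔT for c: c = Q/(m·ΔT).
Q = 3.16×10^5 J; m = 13.2 lb = 5.987 kg; ΔT = 2.17 K.
c = 24321 J/(kg·K)

24300 J/(kg·K)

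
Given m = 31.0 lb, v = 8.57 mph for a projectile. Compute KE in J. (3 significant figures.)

Directly: KE = ½mv².
m = 31.0 lb = 14.06 kg; v = 8.57 mph = 3.831 m/s.
KE = 103.2 J

103 J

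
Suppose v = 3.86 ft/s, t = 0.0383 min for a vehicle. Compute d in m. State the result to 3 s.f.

Rearranging: d = v·t.
v = 3.86 ft/s = 1.177 m/s; t = 0.0383 min = 2.298 s.
d = 2.704 m

2.70 m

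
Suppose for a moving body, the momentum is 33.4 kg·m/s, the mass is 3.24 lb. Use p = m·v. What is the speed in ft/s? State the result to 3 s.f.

74.6 ft/s

Rearranging: v = p/m.
p = 33.4 kg·m/s; m = 3.24 lb = 1.470 kg.
v = 22.73 m/s
22.73 m/s × (1 ft/s / 0.3048 m/s) = 74.56 ft/s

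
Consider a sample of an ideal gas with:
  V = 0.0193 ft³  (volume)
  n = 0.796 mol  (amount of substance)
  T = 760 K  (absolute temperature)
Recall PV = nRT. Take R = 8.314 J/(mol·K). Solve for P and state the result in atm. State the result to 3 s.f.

P is given directly by: P = nRT/V.
V = 0.0193 ft³ = 5.465×10^-4 m³; n = 0.796 mol; T = 760 K; R = 8.314 J/(mol·K).
P = 9.203×10^6 Pa  (the unit combination reduces to kg/(m·s²) = Pa)
9.203×10^6 Pa × (1 atm / 1.013×10^5 Pa) = 90.83 atm

90.8 atm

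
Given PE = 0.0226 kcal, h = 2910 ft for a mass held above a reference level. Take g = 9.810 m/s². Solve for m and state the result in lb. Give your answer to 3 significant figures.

0.0240 lb

Rearranging: m = PE/(g·h).
PE = 0.0226 kcal = 94.56 J; h = 2910 ft = 887.0 m; g = 9.810 m/s².
m = 0.01087 kg
0.01087 kg × (1 lb / 0.4536 kg) = 0.02396 lb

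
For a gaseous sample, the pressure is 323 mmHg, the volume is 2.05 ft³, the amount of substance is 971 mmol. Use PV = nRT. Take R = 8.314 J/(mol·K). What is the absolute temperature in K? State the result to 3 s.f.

Solving PV = nRT for T: T = PV/(nR).
P = 323 mmHg = 43063 Pa; V = 2.05 ft³ = 0.05805 m³; n = 971 mmol = 0.9710 mol; R = 8.314 J/(mol·K).
T = 309.7 K

310 K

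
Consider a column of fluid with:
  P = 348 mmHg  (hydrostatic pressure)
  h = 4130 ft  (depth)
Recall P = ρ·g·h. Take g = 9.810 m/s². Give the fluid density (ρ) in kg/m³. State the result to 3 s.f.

Rearranging P = ρ·g·h for ρ: ρ = P/(g·h).
P = 348 mmHg = 46396 Pa; h = 4130 ft = 1259 m; g = 9.810 m/s².
ρ = 3.757 kg/m³

3.76 kg/m³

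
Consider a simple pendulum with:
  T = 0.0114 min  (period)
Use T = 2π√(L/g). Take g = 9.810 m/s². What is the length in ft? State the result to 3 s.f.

Solving T = 2π√(L/g) for L: L = g·(T/2π)².
T = 0.0114 min = 0.6840 s; g = 9.810 m/s².
L = 0.1163 m
0.1163 m × (1 ft / 0.3048 m) = 0.3814 ft

0.381 ft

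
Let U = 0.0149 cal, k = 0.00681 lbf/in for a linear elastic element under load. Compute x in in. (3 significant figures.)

Rearranging U = ½k·x² for x: x = √(2U/k).
U = 0.0149 cal = 0.06234 J; k = 0.00681 lbf/in = 1.193 N/m.
x = 0.3233 m
0.3233 m × (1 in / 0.02540 m) = 12.73 in

12.7 in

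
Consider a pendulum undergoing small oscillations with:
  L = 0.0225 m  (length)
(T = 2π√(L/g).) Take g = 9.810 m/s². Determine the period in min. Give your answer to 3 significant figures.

Directly: T = 2π√(L/g).
L = 0.0225 m; g = 9.810 m/s².
T = 0.3009 s
0.3009 s × (1 min / 60.00 s) = 0.005015 min

0.00502 min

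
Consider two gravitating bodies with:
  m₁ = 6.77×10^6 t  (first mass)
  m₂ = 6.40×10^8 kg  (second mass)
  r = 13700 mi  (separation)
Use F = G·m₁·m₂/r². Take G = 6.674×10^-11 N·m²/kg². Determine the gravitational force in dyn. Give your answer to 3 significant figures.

From Newton's law of gravitation: F = Gm₁m₂/r².
m₁ = 6.77×10^6 t = 6.770×10^9 kg; m₂ = 6.40×10^8 kg; r = 13700 mi = 2.205×10^7 m; G = 6.674×10^-11 N·m²/kg².
F = 5.949×10^-7 N  (the unit combination reduces to kg·m/s² = N)
5.949×10^-7 N × (1 dyn / 1.000×10^-5 N) = 0.05949 dyn

0.0595 dyn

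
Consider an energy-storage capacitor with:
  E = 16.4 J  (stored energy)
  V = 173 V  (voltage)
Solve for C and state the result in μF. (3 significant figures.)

1100 μF

Solving E = ½C·V² for C: C = 2E/V².
E = 16.4 J; V = 173 V.
C = 0.001096 F
0.001096 F × (1 μF / 1.000×10^-6 F) = 1096 μF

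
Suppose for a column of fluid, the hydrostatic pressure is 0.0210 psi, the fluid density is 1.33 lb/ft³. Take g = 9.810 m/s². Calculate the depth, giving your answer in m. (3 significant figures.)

0.693 m

Solving P = ρ·g·h for h: h = P/(ρ·g).
P = 0.0210 psi = 144.8 Pa; ρ = 1.33 lb/ft³ = 21.30 kg/m³; g = 9.810 m/s².
h = 0.6928 m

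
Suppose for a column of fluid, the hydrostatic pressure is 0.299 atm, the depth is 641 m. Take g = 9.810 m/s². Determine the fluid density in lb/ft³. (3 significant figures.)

0.301 lb/ft³

Rearranging P = ρ·g·h for ρ: ρ = P/(g·h).
P = 0.299 atm = 30296 Pa; h = 641 m; g = 9.810 m/s².
ρ = 4.818 kg/m³
4.818 kg/m³ × (1 lb/ft³ / 16.02 kg/m³) = 0.3008 lb/ft³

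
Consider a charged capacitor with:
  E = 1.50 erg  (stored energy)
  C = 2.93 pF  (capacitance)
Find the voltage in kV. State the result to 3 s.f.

Rearranging E = ½C·V² for V: V = √(2E/C).
E = 1.50 erg = 1.500×10^-7 J; C = 2.93 pF = 2.930×10^-12 F.
V = 320.0 V
320.0 V × (1 kV / 1000 V) = 0.3200 kV

0.320 kV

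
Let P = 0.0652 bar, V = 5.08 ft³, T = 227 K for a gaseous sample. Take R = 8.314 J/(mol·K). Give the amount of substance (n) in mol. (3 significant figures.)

0.497 mol

Solving PV = nRT for n: n = PV/(RT).
P = 0.0652 bar = 6520 Pa; V = 5.08 ft³ = 0.1438 m³; T = 227 K; R = 8.314 J/(mol·K).
n = 0.4970 mol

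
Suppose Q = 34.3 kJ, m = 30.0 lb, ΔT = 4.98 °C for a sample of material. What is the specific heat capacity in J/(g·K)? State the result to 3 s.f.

0.506 J/(g·K)

Solving Q = m·c·ΔT for c: c = Q/(m·ΔT).
Q = 34.3 kJ = 34300 J; m = 30.0 lb = 13.61 kg; ΔT = 4.98 °C = 4.980 K.
c = 506.1 J/(kg·K)
506.1 J/(kg·K) × (1 J/(g·K) / 1000 J/(kg·K)) = 0.5061 J/(g·K)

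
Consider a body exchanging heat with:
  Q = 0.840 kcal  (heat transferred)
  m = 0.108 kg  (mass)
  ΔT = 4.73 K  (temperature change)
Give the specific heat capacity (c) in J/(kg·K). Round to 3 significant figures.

6880 J/(kg·K)

Rearranging: c = Q/(m·ΔT).
Q = 0.840 kcal = 3515 J; m = 0.108 kg; ΔT = 4.73 K.
c = 6880 J/(kg·K)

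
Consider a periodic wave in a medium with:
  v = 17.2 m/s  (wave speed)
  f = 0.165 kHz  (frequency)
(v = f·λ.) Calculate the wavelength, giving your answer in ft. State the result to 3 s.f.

0.342 ft

Solving v = f·λ for λ: λ = v/f.
v = 17.2 m/s; f = 0.165 kHz = 165.0 Hz.
λ = 0.1042 m
0.1042 m × (1 ft / 0.3048 m) = 0.3420 ft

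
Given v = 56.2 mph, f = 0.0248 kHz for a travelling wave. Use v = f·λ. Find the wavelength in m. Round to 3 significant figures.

Solving v = f·λ for λ: λ = v/f.
v = 56.2 mph = 25.12 m/s; f = 0.0248 kHz = 24.80 Hz.
λ = 1.013 m

1.01 m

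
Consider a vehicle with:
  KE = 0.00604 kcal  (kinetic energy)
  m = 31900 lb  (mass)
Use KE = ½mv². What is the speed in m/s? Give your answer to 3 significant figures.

Solving KE = ½mv² for v: v = √(2·KE/m).
KE = 0.00604 kcal = 25.27 J; m = 31900 lb = 14470 kg.
v = 0.05910 m/s

0.0591 m/s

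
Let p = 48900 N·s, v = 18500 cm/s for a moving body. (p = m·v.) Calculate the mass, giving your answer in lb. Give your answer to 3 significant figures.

Rearranging: m = p/v.
p = 48900 N·s = 48900 kg·m/s; v = 18500 cm/s = 185.0 m/s.
m = 264.3 kg
264.3 kg × (1 lb / 0.4536 kg) = 582.7 lb

583 lb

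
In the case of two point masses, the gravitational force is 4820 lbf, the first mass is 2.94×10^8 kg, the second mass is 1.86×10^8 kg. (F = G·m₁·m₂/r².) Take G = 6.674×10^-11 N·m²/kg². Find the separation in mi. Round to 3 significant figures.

0.00811 mi

Rearranging: r = √(G·m₁m₂/F).
F = 4820 lbf = 21440 N; m₁ = 2.94×10^8 kg; m₂ = 1.86×10^8 kg; G = 6.674×10^-11 N·m²/kg².
r = 13.05 m
13.05 m × (1 mi / 1609 m) = 0.008107 mi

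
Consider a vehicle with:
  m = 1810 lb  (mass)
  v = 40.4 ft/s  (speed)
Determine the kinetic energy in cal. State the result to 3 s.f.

Directly: KE = ½mv².
m = 1810 lb = 821.0 kg; v = 40.4 ft/s = 12.31 m/s.
KE = 62245 J
62245 J × (1 cal / 4.184 J) = 14877 cal

14900 cal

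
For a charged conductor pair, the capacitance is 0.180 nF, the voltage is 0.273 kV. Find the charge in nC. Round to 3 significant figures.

49.1 nC

Rearranging: Q = CV.
C = 0.180 nF = 1.800×10^-10 F; V = 0.273 kV = 273.0 V.
Q = 4.914×10^-8 C  (the unit combination reduces to A·s = C)
4.914×10^-8 C × (1 nC / 1.000×10^-9 C) = 49.14 nC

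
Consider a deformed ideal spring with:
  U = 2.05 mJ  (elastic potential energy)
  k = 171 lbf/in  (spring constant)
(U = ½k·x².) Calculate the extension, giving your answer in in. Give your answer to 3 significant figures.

0.0146 in

Rearranging: x = √(2U/k).
U = 2.05 mJ = 0.002050 J; k = 171 lbf/in = 29947 N/m.
x = 3.700×10^-4 m
3.700×10^-4 m × (1 in / 0.02540 m) = 0.01457 in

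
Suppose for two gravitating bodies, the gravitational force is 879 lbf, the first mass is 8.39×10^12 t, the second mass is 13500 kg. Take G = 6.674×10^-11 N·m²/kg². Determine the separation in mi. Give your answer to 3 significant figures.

From Newton's law of gravitation: r = √(G·m₁m₂/F).
F = 879 lbf = 3910 N; m₁ = 8.39×10^12 t = 8.390×10^15 kg; m₂ = 13500 kg; G = 6.674×10^-11 N·m²/kg².
r = 1390 m
1390 m × (1 mi / 1609 m) = 0.8640 mi

0.864 mi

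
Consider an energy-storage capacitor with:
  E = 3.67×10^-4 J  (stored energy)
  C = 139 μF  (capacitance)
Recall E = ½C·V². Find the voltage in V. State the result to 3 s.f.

2.30 V

Solving E = ½C·V² for V: V = √(2E/C).
E = 3.67×10^-4 J; C = 139 μF = 1.390×10^-4 F.
V = 2.298 V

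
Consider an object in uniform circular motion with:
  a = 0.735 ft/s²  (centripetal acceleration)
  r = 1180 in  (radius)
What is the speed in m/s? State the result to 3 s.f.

2.59 m/s

Rearranging: v = √(a·r).
a = 0.735 ft/s² = 0.2240 m/s²; r = 1180 in = 29.97 m.
v = 2.591 m/s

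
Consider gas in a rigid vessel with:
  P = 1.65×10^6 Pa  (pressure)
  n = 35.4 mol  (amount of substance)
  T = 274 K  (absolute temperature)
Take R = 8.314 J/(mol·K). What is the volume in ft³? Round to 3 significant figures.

1.73 ft³

From the ideal-gas law: V = nRT/P.
P = 1.65×10^6 Pa; n = 35.4 mol; T = 274 K; R = 8.314 J/(mol·K).
V = 0.04887 m³
0.04887 m³ × (1 ft³ / 0.02832 m³) = 1.726 ft³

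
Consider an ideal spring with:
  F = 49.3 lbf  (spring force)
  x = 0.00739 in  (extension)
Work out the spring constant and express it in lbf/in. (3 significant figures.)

6670 lbf/in

Rearranging: k = F/x.
F = 49.3 lbf = 219.3 N; x = 0.00739 in = 1.877×10^-4 m.
k = 1.168×10^6 N/m
1.168×10^6 N/m × (1 lbf/in / 175.1 N/m) = 6671 lbf/in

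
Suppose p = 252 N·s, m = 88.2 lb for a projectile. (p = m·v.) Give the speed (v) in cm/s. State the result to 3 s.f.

Rearranging p = m·v for v: v = p/m.
p = 252 N·s = 252.0 kg·m/s; m = 88.2 lb = 40.01 kg.
v = 6.299 m/s
6.299 m/s × (1 cm/s / 0.01000 m/s) = 629.9 cm/s

630 cm/s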